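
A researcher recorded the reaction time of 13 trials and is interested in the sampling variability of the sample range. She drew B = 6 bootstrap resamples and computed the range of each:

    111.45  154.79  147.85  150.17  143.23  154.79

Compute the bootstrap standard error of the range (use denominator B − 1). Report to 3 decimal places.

Bootstrap SE is the standard deviation of the 6 replicate ranges.
Mean of replicates: (111.45 + 154.79 + 147.85 + 150.17 + 143.23 + 154.79) / 6 = 862.2800 / 6 = 143.7133
Sum of squared deviations: (−32.2633)² + (+11.0767)² + (+4.1367)² + (+6.4567)² + (−0.4833)² + (+11.0767)² = 1345.3419
Variance = 1345.3419 / 5 = 269.0684
SE* = √269.0684

SE* = 16.403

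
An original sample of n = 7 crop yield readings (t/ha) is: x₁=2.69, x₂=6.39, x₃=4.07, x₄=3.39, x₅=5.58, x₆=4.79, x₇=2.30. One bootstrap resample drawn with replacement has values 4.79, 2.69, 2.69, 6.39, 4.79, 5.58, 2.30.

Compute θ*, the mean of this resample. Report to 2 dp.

Mean = (4.79 + 2.69 + 2.69 + 6.39 + 4.79 + 5.58 + 2.30) / 7 = 29.230 / 7 = 4.18

θ* = 4.18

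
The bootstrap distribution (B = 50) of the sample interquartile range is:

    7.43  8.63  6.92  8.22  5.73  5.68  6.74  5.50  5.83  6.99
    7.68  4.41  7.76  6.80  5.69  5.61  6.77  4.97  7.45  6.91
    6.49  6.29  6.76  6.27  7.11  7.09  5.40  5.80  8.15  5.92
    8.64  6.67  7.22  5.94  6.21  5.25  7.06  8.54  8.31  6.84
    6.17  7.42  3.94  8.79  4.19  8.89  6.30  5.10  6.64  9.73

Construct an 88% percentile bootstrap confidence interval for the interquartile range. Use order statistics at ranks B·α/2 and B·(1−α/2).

(4.41, 8.64)

Sorted replicates: 3.94, 4.19, 4.41, 4.97, 5.10, 5.25, 5.40, 5.50, 5.61, 5.68, 5.69, 5.73, 5.80, 5.83, 5.92, 5.94, 6.17, 6.21, 6.27, 6.29, 6.30, 6.49, 6.64, 6.67, 6.74, 6.76, 6.77, 6.80, 6.84, 6.91, 6.92, 6.99, 7.06, 7.09, 7.11, 7.22, 7.42, 7.43, 7.45, 7.68, 7.76, 8.15, 8.22, 8.31, 8.54, 8.63, 8.64, 8.79, 8.89, 9.73
α = 0.12; lower rank = 50 × 0.060 = 3; upper rank = 50 × 0.940 = 47.
The 3rd smallest replicate is 4.41; the 47th is 8.64.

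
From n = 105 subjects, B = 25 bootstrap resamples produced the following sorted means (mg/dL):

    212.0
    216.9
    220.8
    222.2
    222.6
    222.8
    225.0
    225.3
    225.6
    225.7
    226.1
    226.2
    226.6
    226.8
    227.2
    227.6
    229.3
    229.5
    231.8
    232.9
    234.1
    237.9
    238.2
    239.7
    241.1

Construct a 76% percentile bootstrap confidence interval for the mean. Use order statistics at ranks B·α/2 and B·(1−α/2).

α = 0.24; lower rank = 25 × 0.120 = 3; upper rank = 25 × 0.880 = 22.
The 3rd smallest replicate is 220.8; the 22nd is 237.9.

(220.8, 237.9)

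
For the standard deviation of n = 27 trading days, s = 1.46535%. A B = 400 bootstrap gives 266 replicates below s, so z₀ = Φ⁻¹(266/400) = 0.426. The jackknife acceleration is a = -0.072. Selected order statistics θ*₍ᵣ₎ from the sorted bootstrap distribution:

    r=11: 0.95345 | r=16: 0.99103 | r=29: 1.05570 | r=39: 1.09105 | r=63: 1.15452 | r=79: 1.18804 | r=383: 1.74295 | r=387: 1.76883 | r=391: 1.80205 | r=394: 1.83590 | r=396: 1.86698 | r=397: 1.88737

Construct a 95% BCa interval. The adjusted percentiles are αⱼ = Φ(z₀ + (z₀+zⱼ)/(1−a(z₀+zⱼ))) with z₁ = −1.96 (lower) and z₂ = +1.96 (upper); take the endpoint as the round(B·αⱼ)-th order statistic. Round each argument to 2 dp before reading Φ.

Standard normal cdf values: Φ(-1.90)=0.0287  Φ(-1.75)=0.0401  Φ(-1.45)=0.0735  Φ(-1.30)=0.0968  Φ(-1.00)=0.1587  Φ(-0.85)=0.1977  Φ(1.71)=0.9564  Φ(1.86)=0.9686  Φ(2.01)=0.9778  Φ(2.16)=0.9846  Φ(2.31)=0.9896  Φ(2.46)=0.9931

Lower: z₀ + z₁ = 0.426 + (-1.960) = -1.534; 1 − a(z₀+z₁) = 1 − (-0.072)(-1.534) = 0.8896; argument = 0.426 + (-1.534)/0.8896 = -1.2985 → -1.30.
α₁ = Φ(-1.30) = 0.0968; rank = round(400 × 0.0968) = 39; θ*₍39₎ = 1.09105.
Upper: z₀ + z₂ = 2.386; 1 − a(z₀+z₂) = 1.1718; argument = 2.4622 → 2.46; α₂ = 0.9931; rank = 397; θ*₍397₎ = 1.88737.

(1.09105, 1.88737)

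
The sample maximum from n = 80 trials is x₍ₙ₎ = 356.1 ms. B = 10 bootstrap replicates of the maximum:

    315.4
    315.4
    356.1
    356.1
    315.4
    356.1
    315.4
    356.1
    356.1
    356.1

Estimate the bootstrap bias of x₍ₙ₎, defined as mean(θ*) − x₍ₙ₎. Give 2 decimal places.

bias = −16.28

mean(θ*) = (315.4 + 315.4 + 356.1 + 356.1 + 315.4 + 356.1 + 315.4 + 356.1 + 356.1 + 356.1) / 10 = 339.820
bias = 339.820 − 356.1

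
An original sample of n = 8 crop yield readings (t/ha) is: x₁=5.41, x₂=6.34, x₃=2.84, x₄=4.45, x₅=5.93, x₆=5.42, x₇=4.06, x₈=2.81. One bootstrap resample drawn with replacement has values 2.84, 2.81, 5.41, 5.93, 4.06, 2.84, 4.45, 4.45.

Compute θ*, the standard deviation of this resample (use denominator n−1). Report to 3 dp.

Mean = 4.0987; sum of squared deviations = 10.1509
s² = 10.1509 / 7 = 1.4501
s = √1.4501 = 1.204

θ* = 1.204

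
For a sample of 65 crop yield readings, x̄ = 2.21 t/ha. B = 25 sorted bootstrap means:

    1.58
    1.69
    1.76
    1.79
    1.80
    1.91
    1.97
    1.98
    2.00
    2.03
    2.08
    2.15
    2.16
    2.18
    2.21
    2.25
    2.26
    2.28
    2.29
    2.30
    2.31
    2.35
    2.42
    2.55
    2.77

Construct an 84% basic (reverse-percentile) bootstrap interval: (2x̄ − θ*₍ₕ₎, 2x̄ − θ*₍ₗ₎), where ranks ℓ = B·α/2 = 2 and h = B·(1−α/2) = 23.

(2.00, 2.73)

Percentile endpoints at ranks 2 and 23: θ*₍2₎ = 1.69, θ*₍23₎ = 2.42.
Basic interval reflects these around x̄:
  lower = 2 × 2.21 − 2.42 = 2.00
  upper = 2 × 2.21 − 1.69 = 2.73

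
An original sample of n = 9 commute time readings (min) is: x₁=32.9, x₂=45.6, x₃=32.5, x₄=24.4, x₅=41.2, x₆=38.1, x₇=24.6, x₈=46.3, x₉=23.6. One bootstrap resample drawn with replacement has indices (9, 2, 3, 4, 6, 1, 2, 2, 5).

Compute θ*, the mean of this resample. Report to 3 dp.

Resample values: 23.6, 45.6, 32.5, 24.4, 38.1, 32.9, 45.6, 45.6, 41.2.
Mean = (23.6 + 45.6 + 32.5 + 24.4 + 38.1 + 32.9 + 45.6 + 45.6 + 41.2) / 9 = 329.50 / 9 = 36.611

θ* = 36.611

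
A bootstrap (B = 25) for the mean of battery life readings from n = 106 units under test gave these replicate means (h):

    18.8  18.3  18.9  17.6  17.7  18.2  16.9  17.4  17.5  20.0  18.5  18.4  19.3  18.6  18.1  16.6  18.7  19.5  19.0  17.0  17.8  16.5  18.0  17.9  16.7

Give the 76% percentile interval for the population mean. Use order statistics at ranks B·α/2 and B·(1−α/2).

Sorted replicates: 16.5, 16.6, 16.7, 16.9, 17.0, 17.4, 17.5, 17.6, 17.7, 17.8, 17.9, 18.0, 18.1, 18.2, 18.3, 18.4, 18.5, 18.6, 18.7, 18.8, 18.9, 19.0, 19.3, 19.5, 20.0
α = 0.24; lower rank = 25 × 0.120 = 3; upper rank = 25 × 0.880 = 22.
The 3rd smallest replicate is 16.7; the 22nd is 19.0.

(16.7, 19.0)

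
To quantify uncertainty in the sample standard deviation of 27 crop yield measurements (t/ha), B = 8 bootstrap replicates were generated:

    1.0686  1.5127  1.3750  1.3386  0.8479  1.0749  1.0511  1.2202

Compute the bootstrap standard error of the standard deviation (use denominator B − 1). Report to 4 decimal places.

SE* = 0.2157

Bootstrap SE is the standard deviation of the 8 replicate standard deviations.
Mean of replicates: (1.0686 + 1.5127 + 1.3750 + 1.3386 + 0.8479 + 1.0749 + 1.0511 + 1.2202) / 8 = 9.48900 / 8 = 1.18612
Sum of squared deviations: (−0.11752)² + (+0.32658)² + (+0.18888)² + (+0.15248)² + (−0.33822)² + (−0.11122)² + (−0.13502)² + (+0.03408)² = 0.32555
Variance = 0.32555 / 7 = 0.04651
SE* = √0.04651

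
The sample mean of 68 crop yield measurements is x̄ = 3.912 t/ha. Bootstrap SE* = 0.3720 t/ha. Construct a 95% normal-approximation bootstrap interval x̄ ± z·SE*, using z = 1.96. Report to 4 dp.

Margin = 1.96 × 0.3720 = 0.72912
Interval: 3.912 ± 0.72912

(3.1829, 4.6411)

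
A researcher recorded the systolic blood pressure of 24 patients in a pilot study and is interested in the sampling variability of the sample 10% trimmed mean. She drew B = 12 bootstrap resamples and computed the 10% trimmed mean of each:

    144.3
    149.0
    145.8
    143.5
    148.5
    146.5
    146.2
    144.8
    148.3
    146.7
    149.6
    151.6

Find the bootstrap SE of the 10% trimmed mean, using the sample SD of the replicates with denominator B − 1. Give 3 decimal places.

SE* = 2.386

Bootstrap SE is the standard deviation of the 12 replicate 10% trimmed means.
Mean of replicates: (144.3 + 149.0 + 145.8 + 143.5 + 148.5 + 146.5 + 146.2 + 144.8 + 148.3 + 146.7 + 149.6 + 151.6) / 12 = 1764.8000 / 12 = 147.0667
Sum of squared deviations: (−2.7667)² + (+1.9333)² + (−1.2667)² + (−3.5667)² + (+1.4333)² + (−0.5667)² + (−0.8667)² + (−2.2667)² + (+1.2333)² + (−0.3667)² + (+2.5333)² + (+4.5333)² = 62.6067
Variance = 62.6067 / 11 = 5.6915
SE* = √5.6915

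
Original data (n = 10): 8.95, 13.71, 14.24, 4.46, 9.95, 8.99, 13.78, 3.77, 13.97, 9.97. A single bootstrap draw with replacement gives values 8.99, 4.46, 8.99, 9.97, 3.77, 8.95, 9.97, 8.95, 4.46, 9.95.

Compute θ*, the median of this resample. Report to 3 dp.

θ* = 8.970

Sorted: 3.77, 4.46, 4.46, 8.95, 8.95, 8.99, 8.99, 9.95, 9.97, 9.97
Median = average of the two middle values = 8.970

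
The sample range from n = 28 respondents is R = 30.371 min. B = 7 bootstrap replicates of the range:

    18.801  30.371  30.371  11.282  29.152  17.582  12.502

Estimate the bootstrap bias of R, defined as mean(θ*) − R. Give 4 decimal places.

mean(θ*) = (18.801 + 30.371 + 30.371 + 11.282 + 29.152 + 17.582 + 12.502) / 7 = 21.43729
bias = 21.43729 − 30.371

bias = −8.9337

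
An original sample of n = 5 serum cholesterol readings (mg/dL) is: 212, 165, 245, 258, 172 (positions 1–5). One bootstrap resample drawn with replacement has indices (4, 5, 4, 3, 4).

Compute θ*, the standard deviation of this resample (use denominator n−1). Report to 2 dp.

Resample values: 258, 172, 258, 245, 258.
Mean = 238.2000; sum of squared deviations = 5604.8000
s² = 5604.8000 / 4 = 1401.2000
s = √1401.2000 = 37.43

θ* = 37.43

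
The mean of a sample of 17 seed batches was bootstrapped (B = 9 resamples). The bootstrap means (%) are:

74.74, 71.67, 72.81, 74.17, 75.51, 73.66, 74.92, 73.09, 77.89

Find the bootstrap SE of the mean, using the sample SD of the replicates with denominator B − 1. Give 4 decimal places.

SE* = 1.8011

Bootstrap SE is the standard deviation of the 9 replicate means.
Mean of replicates: (74.74 + 71.67 + 72.81 + 74.17 + 75.51 + 73.66 + 74.92 + 73.09 + 77.89) / 9 = 668.46000 / 9 = 74.27333
Sum of squared deviations: (+0.46667)² + (−2.60333)² + (−1.46333)² + (−0.10333)² + (+1.23667)² + (−0.61333)² + (+0.64667)² + (−1.18333)² + (+3.61667)² = 25.95140
Variance = 25.95140 / 8 = 3.24392
SE* = √3.24392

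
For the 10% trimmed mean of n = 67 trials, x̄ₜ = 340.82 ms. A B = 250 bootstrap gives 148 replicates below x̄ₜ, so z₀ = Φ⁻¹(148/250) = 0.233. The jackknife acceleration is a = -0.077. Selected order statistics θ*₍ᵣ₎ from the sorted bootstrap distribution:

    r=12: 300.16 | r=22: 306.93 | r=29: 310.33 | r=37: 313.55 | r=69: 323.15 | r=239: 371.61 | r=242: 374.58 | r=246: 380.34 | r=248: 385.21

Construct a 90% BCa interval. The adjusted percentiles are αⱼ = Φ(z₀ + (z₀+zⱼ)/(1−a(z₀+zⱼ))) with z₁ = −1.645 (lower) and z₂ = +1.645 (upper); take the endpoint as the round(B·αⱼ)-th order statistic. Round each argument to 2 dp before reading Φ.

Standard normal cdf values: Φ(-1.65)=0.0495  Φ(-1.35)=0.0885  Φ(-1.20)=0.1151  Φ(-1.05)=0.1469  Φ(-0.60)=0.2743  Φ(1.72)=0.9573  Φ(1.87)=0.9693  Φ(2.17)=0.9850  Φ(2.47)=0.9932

Lower: z₀ + z₁ = 0.233 + (-1.645) = -1.412; 1 − a(z₀+z₁) = 1 − (-0.077)(-1.412) = 0.8913; argument = 0.233 + (-1.412)/0.8913 = -1.3512 → -1.35.
α₁ = Φ(-1.35) = 0.0885; rank = round(250 × 0.0885) = 22; θ*₍22₎ = 306.93.
Upper: z₀ + z₂ = 1.878; 1 − a(z₀+z₂) = 1.1446; argument = 1.8737 → 1.87; α₂ = 0.9693; rank = 242; θ*₍242₎ = 374.58.

(306.93, 374.58)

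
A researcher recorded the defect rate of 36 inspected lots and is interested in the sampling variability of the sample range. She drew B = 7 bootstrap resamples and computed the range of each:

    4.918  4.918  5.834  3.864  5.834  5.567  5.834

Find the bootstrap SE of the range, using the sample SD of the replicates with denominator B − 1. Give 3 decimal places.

Bootstrap SE is the standard deviation of the 7 replicate ranges.
Mean of replicates: (4.918 + 4.918 + 5.834 + 3.864 + 5.834 + 5.567 + 5.834) / 7 = 36.7690 / 7 = 5.2527
Sum of squared deviations: (−0.3347)² + (−0.3347)² + (+0.5813)² + (−1.3887)² + (+0.5813)² + (+0.3143)² + (+0.5813)² = 3.2650
Variance = 3.2650 / 6 = 0.5442
SE* = √0.5442

SE* = 0.738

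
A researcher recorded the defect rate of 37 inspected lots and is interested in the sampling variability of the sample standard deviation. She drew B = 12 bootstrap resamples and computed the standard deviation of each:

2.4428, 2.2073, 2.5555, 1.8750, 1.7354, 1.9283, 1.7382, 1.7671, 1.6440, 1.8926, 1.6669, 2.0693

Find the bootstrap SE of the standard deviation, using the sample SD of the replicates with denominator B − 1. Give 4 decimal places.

SE* = 0.3009

Bootstrap SE is the standard deviation of the 12 replicate standard deviations.
Mean of replicates: (2.4428 + 2.2073 + 2.5555 + 1.8750 + 1.7354 + 1.9283 + 1.7382 + 1.7671 + 1.6440 + 1.8926 + 1.6669 + 2.0693) / 12 = 23.52240 / 12 = 1.96020
Sum of squared deviations: (+0.48260)² + (+0.24710)² + (+0.59530)² + (−0.08520)² + (−0.22480)² + (−0.03190)² + (−0.22200)² + (−0.19310)² + (−0.31620)² + (−0.06760)² + (−0.29330)² + (+0.10910)² = 0.99621
Variance = 0.99621 / 11 = 0.09056
SE* = √0.09056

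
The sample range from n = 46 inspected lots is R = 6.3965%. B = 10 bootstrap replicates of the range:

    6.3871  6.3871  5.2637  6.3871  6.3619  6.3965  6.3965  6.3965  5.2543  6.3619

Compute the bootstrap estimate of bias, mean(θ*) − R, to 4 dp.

mean(θ*) = (6.3871 + 6.3871 + 5.2637 + 6.3871 + 6.3619 + 6.3965 + 6.3965 + 6.3965 + 5.2543 + 6.3619) / 10 = 6.15926
bias = 6.15926 − 6.3965

bias = −0.2372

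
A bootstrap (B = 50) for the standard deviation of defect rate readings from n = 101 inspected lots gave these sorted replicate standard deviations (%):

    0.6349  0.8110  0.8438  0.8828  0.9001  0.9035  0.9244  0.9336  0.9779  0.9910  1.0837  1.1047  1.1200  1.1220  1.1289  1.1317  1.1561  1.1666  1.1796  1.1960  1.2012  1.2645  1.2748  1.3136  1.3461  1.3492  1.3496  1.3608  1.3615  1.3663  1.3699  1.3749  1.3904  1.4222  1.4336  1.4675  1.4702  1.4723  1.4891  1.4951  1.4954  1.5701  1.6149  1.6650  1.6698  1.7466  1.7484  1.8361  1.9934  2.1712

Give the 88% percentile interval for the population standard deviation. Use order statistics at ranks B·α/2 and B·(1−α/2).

(0.8438, 1.7484)

α = 0.12; lower rank = 50 × 0.060 = 3; upper rank = 50 × 0.940 = 47.
The 3rd smallest replicate is 0.8438; the 47th is 1.7484.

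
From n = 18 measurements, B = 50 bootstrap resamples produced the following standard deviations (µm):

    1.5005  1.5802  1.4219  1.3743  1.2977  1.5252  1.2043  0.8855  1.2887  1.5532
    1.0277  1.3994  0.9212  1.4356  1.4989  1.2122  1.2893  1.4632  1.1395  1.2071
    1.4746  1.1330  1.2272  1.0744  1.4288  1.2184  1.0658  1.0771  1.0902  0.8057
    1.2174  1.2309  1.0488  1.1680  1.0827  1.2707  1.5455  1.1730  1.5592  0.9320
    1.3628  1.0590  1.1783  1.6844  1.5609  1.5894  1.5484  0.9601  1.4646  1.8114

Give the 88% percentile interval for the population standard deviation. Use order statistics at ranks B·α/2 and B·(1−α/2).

(0.9212, 1.5802)

Sorted replicates: 0.8057, 0.8855, 0.9212, 0.9320, 0.9601, 1.0277, 1.0488, 1.0590, 1.0658, 1.0744, 1.0771, 1.0827, 1.0902, 1.1330, 1.1395, 1.1680, 1.1730, 1.1783, 1.2043, 1.2071, 1.2122, 1.2174, 1.2184, 1.2272, 1.2309, 1.2707, 1.2887, 1.2893, 1.2977, 1.3628, 1.3743, 1.3994, 1.4219, 1.4288, 1.4356, 1.4632, 1.4646, 1.4746, 1.4989, 1.5005, 1.5252, 1.5455, 1.5484, 1.5532, 1.5592, 1.5609, 1.5802, 1.5894, 1.6844, 1.8114
α = 0.12; lower rank = 50 × 0.060 = 3; upper rank = 50 × 0.940 = 47.
The 3rd smallest replicate is 0.9212; the 47th is 1.5802.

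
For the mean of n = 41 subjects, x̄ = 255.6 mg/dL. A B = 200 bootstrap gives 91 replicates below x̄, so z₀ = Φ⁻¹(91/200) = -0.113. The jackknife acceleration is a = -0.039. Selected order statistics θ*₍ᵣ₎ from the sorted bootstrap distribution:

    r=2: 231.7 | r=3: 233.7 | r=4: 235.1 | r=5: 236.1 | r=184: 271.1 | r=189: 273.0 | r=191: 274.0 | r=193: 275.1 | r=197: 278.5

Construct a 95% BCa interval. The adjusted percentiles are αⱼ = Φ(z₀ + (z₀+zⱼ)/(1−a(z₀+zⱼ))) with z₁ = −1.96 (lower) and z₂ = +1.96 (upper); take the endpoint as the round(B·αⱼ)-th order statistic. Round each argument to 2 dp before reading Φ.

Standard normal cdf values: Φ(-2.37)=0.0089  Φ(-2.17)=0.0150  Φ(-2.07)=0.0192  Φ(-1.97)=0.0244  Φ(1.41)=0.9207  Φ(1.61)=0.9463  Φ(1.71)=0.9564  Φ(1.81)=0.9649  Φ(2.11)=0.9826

(231.7, 273.0)

Lower: z₀ + z₁ = -0.113 + (-1.960) = -2.073; 1 − a(z₀+z₁) = 1 − (-0.039)(-2.073) = 0.9192; argument = -0.113 + (-2.073)/0.9192 = -2.3683 → -2.37.
α₁ = Φ(-2.37) = 0.0089; rank = round(200 × 0.0089) = 2; θ*₍2₎ = 231.7.
Upper: z₀ + z₂ = 1.847; 1 − a(z₀+z₂) = 1.0720; argument = 1.6099 → 1.61; α₂ = 0.9463; rank = 189; θ*₍189₎ = 273.0.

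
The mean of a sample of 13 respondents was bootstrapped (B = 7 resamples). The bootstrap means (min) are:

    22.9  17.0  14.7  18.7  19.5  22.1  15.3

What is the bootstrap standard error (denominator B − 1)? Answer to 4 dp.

Bootstrap SE is the standard deviation of the 7 replicate means.
Mean of replicates: (22.9 + 17.0 + 14.7 + 18.7 + 19.5 + 22.1 + 15.3) / 7 = 130.20000 / 7 = 18.60000
Sum of squared deviations: (+4.30000)² + (−1.60000)² + (−3.90000)² + (+0.10000)² + (+0.90000)² + (+3.50000)² + (−3.30000)² = 60.22000
Variance = 60.22000 / 6 = 10.03667
SE* = √10.03667

SE* = 3.1681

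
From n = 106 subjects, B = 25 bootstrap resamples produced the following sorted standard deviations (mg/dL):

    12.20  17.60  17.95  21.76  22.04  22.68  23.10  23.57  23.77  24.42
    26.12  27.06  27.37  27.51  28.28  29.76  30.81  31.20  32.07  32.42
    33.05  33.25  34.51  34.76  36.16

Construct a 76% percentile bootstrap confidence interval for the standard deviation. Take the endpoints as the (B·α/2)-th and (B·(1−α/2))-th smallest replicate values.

α = 0.24; lower rank = 25 × 0.120 = 3; upper rank = 25 × 0.880 = 22.
The 3rd smallest replicate is 17.95; the 22nd is 33.25.

(17.95, 33.25)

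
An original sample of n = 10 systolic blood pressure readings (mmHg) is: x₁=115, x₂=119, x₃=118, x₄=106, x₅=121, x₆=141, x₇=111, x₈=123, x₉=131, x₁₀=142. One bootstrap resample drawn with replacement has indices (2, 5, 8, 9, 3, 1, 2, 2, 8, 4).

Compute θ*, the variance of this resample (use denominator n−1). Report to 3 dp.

Resample values: 119, 121, 123, 131, 118, 115, 119, 119, 123, 106.
Mean = 119.4000; sum of squared deviations = 364.4000
s² = 364.4000 / 9 = 40.4889

θ* = 40.489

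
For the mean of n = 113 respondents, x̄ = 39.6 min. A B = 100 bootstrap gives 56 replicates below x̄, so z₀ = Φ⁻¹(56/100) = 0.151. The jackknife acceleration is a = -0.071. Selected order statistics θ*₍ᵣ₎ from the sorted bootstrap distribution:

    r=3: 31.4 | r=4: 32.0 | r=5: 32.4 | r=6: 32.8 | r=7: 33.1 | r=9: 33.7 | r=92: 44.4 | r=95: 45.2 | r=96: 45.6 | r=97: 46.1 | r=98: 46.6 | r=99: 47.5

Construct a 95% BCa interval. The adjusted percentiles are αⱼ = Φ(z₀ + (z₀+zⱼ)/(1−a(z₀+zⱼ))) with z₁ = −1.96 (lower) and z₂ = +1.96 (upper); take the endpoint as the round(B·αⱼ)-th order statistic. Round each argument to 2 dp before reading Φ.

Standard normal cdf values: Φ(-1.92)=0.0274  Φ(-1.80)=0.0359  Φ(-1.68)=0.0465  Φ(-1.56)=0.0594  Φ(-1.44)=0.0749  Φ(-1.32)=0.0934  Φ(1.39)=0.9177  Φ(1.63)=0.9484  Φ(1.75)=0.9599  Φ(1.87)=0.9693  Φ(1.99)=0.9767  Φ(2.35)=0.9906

Lower: z₀ + z₁ = 0.151 + (-1.960) = -1.809; 1 − a(z₀+z₁) = 1 − (-0.071)(-1.809) = 0.8716; argument = 0.151 + (-1.809)/0.8716 = -1.9246 → -1.92.
α₁ = Φ(-1.92) = 0.0274; rank = round(100 × 0.0274) = 3; θ*₍3₎ = 31.4.
Upper: z₀ + z₂ = 2.111; 1 − a(z₀+z₂) = 1.1499; argument = 1.9868 → 1.99; α₂ = 0.9767; rank = 98; θ*₍98₎ = 46.6.

(31.4, 46.6)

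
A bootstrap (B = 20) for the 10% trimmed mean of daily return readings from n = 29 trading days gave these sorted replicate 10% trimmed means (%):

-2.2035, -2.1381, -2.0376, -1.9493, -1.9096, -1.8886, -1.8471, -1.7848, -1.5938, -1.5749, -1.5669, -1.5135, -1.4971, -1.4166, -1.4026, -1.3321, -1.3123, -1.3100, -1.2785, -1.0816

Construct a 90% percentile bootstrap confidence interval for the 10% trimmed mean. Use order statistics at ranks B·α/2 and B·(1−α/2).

α = 0.10; lower rank = 20 × 0.050 = 1; upper rank = 20 × 0.950 = 19.
The 1st smallest replicate is -2.2035; the 19th is -1.2785.

(-2.2035, -1.2785)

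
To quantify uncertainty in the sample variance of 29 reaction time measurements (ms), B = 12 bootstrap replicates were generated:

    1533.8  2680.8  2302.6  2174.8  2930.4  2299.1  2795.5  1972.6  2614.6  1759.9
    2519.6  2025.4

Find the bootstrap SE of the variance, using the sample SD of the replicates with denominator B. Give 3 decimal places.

SE* = 409.489

Bootstrap SE is the standard deviation of the 12 replicate variances.
Mean of replicates: (1533.8 + 2680.8 + 2302.6 + 2174.8 + 2930.4 + 2299.1 + 2795.5 + 1972.6 + 2614.6 + 1759.9 + 2519.6 + 2025.4) / 12 = 27609.1000 / 12 = 2300.7583
Sum of squared deviations: (−766.9583)² + (+380.0417)² + (+1.8417)² + (−125.9583)² + (+629.6417)² + (−1.6583)² + (+494.7417)² + (−328.1583)² + (+313.8417)² + (−540.8583)² + (+218.8417)² + (−275.3583)² = 2012172.4492
Variance = 2012172.4492 / 12 = 167681.0374
SE* = √167681.0374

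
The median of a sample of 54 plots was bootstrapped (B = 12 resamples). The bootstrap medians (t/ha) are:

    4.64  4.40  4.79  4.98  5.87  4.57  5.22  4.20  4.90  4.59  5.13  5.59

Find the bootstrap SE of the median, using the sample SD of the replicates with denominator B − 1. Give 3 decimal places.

Bootstrap SE is the standard deviation of the 12 replicate medians.
Mean of replicates: (4.64 + 4.40 + 4.79 + 4.98 + 5.87 + 4.57 + 5.22 + 4.20 + 4.90 + 4.59 + 5.13 + 5.59) / 12 = 58.8800 / 12 = 4.9067
Sum of squared deviations: (−0.2667)² + (−0.5067)² + (−0.1167)² + (+0.0733)² + (+0.9633)² + (−0.3367)² + (+0.3133)² + (−0.7067)² + (−0.0067)² + (−0.3167)² + (+0.2233)² + (+0.6833)² = 2.6029
Variance = 2.6029 / 11 = 0.2366
SE* = √0.2366

SE* = 0.486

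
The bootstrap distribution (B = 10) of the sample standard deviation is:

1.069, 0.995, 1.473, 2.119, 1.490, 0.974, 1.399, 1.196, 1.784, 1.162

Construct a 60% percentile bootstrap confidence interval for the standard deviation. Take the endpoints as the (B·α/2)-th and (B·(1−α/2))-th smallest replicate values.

(0.995, 1.490)

Sorted replicates: 0.974, 0.995, 1.069, 1.162, 1.196, 1.399, 1.473, 1.490, 1.784, 2.119
α = 0.40; lower rank = 10 × 0.200 = 2; upper rank = 10 × 0.800 = 8.
The 2nd smallest replicate is 0.995; the 8th is 1.490.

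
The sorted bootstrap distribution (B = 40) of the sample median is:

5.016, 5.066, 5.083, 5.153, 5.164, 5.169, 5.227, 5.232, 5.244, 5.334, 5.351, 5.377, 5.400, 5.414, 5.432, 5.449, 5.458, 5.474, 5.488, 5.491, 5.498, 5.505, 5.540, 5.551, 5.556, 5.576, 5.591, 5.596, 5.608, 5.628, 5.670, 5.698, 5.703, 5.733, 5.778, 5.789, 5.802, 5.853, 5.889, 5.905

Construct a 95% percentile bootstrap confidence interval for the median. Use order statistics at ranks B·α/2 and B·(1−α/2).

α = 0.05; lower rank = 40 × 0.025 = 1; upper rank = 40 × 0.975 = 39.
The 1st smallest replicate is 5.016; the 39th is 5.889.

(5.016, 5.889)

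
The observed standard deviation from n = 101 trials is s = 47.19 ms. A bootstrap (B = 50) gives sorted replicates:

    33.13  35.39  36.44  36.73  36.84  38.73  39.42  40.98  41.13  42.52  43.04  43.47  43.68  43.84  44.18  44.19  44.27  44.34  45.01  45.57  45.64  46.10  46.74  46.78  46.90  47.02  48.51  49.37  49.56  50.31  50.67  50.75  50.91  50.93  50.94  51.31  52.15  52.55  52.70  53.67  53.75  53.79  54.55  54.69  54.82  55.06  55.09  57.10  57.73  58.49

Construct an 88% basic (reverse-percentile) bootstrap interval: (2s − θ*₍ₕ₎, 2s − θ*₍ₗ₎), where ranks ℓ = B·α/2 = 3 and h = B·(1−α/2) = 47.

Percentile endpoints at ranks 3 and 47: θ*₍3₎ = 36.44, θ*₍47₎ = 55.09.
Basic interval reflects these around s:
  lower = 2 × 47.19 − 55.09 = 39.29
  upper = 2 × 47.19 − 36.44 = 57.94

(39.29, 57.94)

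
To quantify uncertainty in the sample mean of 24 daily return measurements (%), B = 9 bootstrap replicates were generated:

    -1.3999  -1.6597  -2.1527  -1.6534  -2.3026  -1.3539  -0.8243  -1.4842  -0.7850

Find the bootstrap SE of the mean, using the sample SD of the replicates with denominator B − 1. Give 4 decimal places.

Bootstrap SE is the standard deviation of the 9 replicate means.
Mean of replicates: ((-1.3999) + (-1.6597) + (-2.1527) + (-1.6534) + (-2.3026) + (-1.3539) + (-0.8243) + (-1.4842) + (-0.7850)) / 9 = -13.61570 / 9 = -1.51286
Sum of squared deviations: (+0.11296)² + (−0.14684)² + (−0.63984)² + (−0.14054)² + (−0.78974)² + (+0.15896)² + (+0.68856)² + (+0.02866)² + (+0.72786)² = 2.11714
Variance = 2.11714 / 8 = 0.26464
SE* = √0.26464

SE* = 0.5144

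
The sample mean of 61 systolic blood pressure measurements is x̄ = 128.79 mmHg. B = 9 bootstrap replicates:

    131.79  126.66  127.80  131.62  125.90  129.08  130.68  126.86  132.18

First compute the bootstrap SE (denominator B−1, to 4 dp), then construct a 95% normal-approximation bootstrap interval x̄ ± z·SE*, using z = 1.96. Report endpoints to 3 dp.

(123.968, 133.612)

Mean of replicates = 129.1744; sum of squared deviations = 48.4210; SE* = √(48.4210/8) = 2.4602
Margin = 1.96 × 2.4602 = 4.8220
Interval: 128.79 ± 4.8220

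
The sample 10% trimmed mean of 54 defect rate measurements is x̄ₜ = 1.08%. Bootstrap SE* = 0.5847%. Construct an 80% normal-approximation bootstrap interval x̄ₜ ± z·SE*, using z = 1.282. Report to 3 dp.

Margin = 1.282 × 0.5847 = 0.7496
Interval: 1.08 ± 0.7496

(0.330, 1.830)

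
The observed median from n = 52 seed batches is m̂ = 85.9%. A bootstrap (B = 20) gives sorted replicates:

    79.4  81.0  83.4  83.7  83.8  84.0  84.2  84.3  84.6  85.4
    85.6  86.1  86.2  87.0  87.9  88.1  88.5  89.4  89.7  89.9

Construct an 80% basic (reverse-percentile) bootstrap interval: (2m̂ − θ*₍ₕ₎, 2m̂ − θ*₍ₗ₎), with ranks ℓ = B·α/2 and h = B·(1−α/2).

Percentile endpoints at ranks 2 and 18: θ*₍2₎ = 81.0, θ*₍18₎ = 89.4.
Basic interval reflects these around m̂:
  lower = 2 × 85.9 − 89.4 = 82.4
  upper = 2 × 85.9 − 81.0 = 90.8

(82.4, 90.8)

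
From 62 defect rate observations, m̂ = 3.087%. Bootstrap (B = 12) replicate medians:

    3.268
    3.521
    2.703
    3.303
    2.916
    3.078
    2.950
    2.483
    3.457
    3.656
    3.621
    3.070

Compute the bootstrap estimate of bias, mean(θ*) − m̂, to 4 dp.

mean(θ*) = (3.268 + 3.521 + 2.703 + 3.303 + 2.916 + 3.078 + 2.950 + 2.483 + 3.457 + 3.656 + 3.621 + 3.070) / 12 = 3.16883
bias = 3.16883 − 3.087

bias = +0.0818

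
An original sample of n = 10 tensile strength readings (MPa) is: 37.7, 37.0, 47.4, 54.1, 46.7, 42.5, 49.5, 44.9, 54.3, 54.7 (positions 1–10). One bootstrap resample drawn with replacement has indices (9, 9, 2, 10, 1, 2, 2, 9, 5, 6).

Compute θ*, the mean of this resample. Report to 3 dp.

θ* = 45.550

Resample values: 54.3, 54.3, 37.0, 54.7, 37.7, 37.0, 37.0, 54.3, 46.7, 42.5.
Mean = (54.3 + 54.3 + 37.0 + 54.7 + 37.7 + 37.0 + 37.0 + 54.3 + 46.7 + 42.5) / 10 = 455.50 / 10 = 45.550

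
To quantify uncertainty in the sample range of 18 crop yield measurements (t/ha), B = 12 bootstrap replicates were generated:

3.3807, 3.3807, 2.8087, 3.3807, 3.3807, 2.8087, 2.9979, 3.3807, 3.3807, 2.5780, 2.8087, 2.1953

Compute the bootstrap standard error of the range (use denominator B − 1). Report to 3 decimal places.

Bootstrap SE is the standard deviation of the 12 replicate ranges.
Mean of replicates: (3.3807 + 3.3807 + 2.8087 + 3.3807 + 3.3807 + 2.8087 + 2.9979 + 3.3807 + 3.3807 + 2.5780 + 2.8087 + 2.1953) / 12 = 36.48150 / 12 = 3.04012
Sum of squared deviations: (+0.34058)² + (+0.34058)² + (−0.23142)² + (+0.34058)² + (+0.34058)² + (−0.23142)² + (−0.04222)² + (+0.34058)² + (+0.34058)² + (−0.46212)² + (−0.23142)² + (−0.84482)² = 1.78569
Variance = 1.78569 / 11 = 0.16234
SE* = √0.16234

SE* = 0.403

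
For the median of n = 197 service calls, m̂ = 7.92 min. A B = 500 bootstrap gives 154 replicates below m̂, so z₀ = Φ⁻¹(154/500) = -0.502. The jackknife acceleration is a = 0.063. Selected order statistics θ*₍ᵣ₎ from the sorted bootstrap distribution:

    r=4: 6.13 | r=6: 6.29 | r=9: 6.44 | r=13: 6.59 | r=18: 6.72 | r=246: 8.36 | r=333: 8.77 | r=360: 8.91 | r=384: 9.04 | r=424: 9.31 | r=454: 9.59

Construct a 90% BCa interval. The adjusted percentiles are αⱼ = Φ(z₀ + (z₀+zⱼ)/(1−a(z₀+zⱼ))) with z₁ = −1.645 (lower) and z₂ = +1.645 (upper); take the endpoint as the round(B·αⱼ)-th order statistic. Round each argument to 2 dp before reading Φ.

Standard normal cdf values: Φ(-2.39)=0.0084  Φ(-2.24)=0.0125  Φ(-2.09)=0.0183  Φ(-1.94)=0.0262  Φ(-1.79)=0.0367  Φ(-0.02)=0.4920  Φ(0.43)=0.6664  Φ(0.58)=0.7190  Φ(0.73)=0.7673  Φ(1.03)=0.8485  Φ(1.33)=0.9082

(6.13, 9.04)

Lower: z₀ + z₁ = -0.502 + (-1.645) = -2.147; 1 − a(z₀+z₁) = 1 − (0.063)(-2.147) = 1.1353; argument = -0.502 + (-2.147)/1.1353 = -2.3932 → -2.39.
α₁ = Φ(-2.39) = 0.0084; rank = round(500 × 0.0084) = 4; θ*₍4₎ = 6.13.
Upper: z₀ + z₂ = 1.143; 1 − a(z₀+z₂) = 0.9280; argument = 0.7297 → 0.73; α₂ = 0.7673; rank = 384; θ*₍384₎ = 9.04.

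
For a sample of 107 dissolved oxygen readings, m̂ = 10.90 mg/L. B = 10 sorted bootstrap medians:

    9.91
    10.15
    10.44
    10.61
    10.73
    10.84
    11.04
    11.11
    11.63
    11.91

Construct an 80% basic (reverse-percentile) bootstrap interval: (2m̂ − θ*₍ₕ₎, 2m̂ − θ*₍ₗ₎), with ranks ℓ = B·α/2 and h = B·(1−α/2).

Percentile endpoints at ranks 1 and 9: θ*₍1₎ = 9.91, θ*₍9₎ = 11.63.
Basic interval reflects these around m̂:
  lower = 2 × 10.90 − 11.63 = 10.17
  upper = 2 × 10.90 − 9.91 = 11.89

(10.17, 11.89)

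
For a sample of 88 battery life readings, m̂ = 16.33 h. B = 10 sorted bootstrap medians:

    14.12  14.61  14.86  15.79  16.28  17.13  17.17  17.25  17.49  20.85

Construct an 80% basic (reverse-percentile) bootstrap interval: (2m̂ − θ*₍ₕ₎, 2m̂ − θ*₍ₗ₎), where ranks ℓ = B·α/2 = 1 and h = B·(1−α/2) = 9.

(15.17, 18.54)

Percentile endpoints at ranks 1 and 9: θ*₍1₎ = 14.12, θ*₍9₎ = 17.49.
Basic interval reflects these around m̂:
  lower = 2 × 16.33 − 17.49 = 15.17
  upper = 2 × 16.33 − 14.12 = 18.54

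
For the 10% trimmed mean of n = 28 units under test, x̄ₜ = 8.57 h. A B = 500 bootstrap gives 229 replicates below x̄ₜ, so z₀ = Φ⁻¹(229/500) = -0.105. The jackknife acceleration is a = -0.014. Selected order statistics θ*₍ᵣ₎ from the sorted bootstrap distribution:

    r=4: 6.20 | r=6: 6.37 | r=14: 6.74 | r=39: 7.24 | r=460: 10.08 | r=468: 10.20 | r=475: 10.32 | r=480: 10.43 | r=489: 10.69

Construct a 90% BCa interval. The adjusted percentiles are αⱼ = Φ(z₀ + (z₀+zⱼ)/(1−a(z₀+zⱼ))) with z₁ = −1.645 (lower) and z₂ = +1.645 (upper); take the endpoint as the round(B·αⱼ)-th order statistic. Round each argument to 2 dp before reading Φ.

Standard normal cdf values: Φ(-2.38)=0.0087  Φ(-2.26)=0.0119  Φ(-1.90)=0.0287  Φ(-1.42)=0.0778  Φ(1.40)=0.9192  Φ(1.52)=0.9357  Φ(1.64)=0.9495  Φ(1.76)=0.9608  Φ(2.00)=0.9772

(6.74, 10.08)

Lower: z₀ + z₁ = -0.105 + (-1.645) = -1.750; 1 − a(z₀+z₁) = 1 − (-0.014)(-1.750) = 0.9755; argument = -0.105 + (-1.750)/0.9755 = -1.8990 → -1.90.
α₁ = Φ(-1.90) = 0.0287; rank = round(500 × 0.0287) = 14; θ*₍14₎ = 6.74.
Upper: z₀ + z₂ = 1.540; 1 − a(z₀+z₂) = 1.0216; argument = 1.4025 → 1.40; α₂ = 0.9192; rank = 460; θ*₍460₎ = 10.08.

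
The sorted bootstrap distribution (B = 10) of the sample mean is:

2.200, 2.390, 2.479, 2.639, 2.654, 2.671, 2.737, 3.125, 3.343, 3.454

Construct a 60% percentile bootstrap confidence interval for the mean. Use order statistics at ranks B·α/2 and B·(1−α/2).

α = 0.40; lower rank = 10 × 0.200 = 2; upper rank = 10 × 0.800 = 8.
The 2nd smallest replicate is 2.390; the 8th is 3.125.

(2.390, 3.125)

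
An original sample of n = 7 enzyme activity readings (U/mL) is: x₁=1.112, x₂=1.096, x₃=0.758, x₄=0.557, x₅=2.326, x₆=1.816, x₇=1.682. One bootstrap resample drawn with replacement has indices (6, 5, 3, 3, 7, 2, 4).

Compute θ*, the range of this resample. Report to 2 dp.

θ* = 1.77

Resample values: 1.816, 2.326, 0.758, 0.758, 1.682, 1.096, 0.557.
Range = 2.326 − 0.557 = 1.77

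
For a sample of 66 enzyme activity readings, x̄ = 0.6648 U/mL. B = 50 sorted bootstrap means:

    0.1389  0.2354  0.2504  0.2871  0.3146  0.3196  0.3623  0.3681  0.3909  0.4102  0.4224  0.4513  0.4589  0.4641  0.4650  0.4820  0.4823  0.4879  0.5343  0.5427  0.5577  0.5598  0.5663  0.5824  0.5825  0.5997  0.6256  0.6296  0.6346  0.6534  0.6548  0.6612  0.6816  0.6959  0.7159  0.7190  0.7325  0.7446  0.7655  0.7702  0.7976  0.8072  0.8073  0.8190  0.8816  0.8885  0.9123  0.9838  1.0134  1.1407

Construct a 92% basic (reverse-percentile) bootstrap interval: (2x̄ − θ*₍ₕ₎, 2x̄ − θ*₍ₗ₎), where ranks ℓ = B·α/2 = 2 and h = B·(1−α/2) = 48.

Percentile endpoints at ranks 2 and 48: θ*₍2₎ = 0.2354, θ*₍48₎ = 0.9838.
Basic interval reflects these around x̄:
  lower = 2 × 0.6648 − 0.9838 = 0.3458
  upper = 2 × 0.6648 − 0.2354 = 1.0942

(0.3458, 1.0942)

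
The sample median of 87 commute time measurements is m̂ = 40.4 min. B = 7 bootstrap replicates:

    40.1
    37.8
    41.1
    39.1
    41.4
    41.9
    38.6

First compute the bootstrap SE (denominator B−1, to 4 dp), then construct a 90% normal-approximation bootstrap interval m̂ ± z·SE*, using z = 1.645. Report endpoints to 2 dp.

Mean of replicates = 40.0000; sum of squared deviations = 14.4000; SE* = √(14.4000/6) = 1.5492
Margin = 1.645 × 1.5492 = 2.548
Interval: 40.4 ± 2.548

(37.85, 42.95)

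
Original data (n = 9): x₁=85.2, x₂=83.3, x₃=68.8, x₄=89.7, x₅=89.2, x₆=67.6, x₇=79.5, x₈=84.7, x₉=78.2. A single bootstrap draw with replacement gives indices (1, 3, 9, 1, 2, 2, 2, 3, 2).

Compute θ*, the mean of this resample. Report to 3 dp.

Resample values: 85.2, 68.8, 78.2, 85.2, 83.3, 83.3, 83.3, 68.8, 83.3.
Mean = (85.2 + 68.8 + 78.2 + 85.2 + 83.3 + 83.3 + 83.3 + 68.8 + 83.3) / 9 = 719.40 / 9 = 79.933

θ* = 79.933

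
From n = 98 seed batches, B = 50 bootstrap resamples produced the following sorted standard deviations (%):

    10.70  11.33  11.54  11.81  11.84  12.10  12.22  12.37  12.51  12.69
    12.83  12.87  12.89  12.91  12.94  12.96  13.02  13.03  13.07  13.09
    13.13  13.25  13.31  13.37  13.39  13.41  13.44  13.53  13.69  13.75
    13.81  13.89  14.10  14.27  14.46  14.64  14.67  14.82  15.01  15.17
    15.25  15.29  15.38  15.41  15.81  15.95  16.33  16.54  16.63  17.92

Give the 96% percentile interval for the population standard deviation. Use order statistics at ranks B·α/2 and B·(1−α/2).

α = 0.04; lower rank = 50 × 0.020 = 1; upper rank = 50 × 0.980 = 49.
The 1st smallest replicate is 10.70; the 49th is 16.63.

(10.70, 16.63)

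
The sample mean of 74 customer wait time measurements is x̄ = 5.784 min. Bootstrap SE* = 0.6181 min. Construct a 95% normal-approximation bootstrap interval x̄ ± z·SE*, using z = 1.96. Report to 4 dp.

(4.5725, 6.9955)

Margin = 1.96 × 0.6181 = 1.21148
Interval: 5.784 ± 1.21148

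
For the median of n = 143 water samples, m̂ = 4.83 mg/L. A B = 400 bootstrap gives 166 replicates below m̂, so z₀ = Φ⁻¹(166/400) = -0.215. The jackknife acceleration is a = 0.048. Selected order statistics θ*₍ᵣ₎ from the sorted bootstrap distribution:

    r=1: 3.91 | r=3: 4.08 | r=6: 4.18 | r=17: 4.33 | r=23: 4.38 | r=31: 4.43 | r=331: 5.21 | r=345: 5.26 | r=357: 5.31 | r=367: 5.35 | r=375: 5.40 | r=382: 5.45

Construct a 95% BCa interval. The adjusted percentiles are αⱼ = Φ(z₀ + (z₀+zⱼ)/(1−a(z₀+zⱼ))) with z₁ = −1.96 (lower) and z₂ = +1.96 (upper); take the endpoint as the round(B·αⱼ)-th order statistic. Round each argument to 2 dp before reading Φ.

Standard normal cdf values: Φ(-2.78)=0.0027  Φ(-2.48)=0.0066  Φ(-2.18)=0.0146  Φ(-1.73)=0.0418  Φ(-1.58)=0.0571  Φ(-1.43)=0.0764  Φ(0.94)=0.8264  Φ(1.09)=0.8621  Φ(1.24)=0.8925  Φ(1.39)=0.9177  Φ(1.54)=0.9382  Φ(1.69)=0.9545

Lower: z₀ + z₁ = -0.215 + (-1.960) = -2.175; 1 − a(z₀+z₁) = 1 − (0.048)(-2.175) = 1.1044; argument = -0.215 + (-2.175)/1.1044 = -2.1844 → -2.18.
α₁ = Φ(-2.18) = 0.0146; rank = round(400 × 0.0146) = 6; θ*₍6₎ = 4.18.
Upper: z₀ + z₂ = 1.745; 1 − a(z₀+z₂) = 0.9162; argument = 1.6895 → 1.69; α₂ = 0.9545; rank = 382; θ*₍382₎ = 5.45.

(4.18, 5.45)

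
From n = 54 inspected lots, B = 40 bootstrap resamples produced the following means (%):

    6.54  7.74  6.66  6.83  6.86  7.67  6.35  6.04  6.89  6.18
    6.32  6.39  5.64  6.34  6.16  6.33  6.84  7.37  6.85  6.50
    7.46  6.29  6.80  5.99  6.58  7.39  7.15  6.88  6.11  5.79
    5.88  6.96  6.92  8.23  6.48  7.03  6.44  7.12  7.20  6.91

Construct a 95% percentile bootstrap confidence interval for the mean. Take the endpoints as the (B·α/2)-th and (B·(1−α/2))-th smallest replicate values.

(5.64, 7.74)

Sorted replicates: 5.64, 5.79, 5.88, 5.99, 6.04, 6.11, 6.16, 6.18, 6.29, 6.32, 6.33, 6.34, 6.35, 6.39, 6.44, 6.48, 6.50, 6.54, 6.58, 6.66, 6.80, 6.83, 6.84, 6.85, 6.86, 6.88, 6.89, 6.91, 6.92, 6.96, 7.03, 7.12, 7.15, 7.20, 7.37, 7.39, 7.46, 7.67, 7.74, 8.23
α = 0.05; lower rank = 40 × 0.025 = 1; upper rank = 40 × 0.975 = 39.
The 1st smallest replicate is 5.64; the 39th is 7.74.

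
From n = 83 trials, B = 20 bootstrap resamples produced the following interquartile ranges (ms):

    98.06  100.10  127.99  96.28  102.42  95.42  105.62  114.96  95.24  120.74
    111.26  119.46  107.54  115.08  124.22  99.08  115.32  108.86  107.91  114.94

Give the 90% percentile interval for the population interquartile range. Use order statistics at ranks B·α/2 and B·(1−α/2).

Sorted replicates: 95.24, 95.42, 96.28, 98.06, 99.08, 100.10, 102.42, 105.62, 107.54, 107.91, 108.86, 111.26, 114.94, 114.96, 115.08, 115.32, 119.46, 120.74, 124.22, 127.99
α = 0.10; lower rank = 20 × 0.050 = 1; upper rank = 20 × 0.950 = 19.
The 1st smallest replicate is 95.24; the 19th is 124.22.

(95.24, 124.22)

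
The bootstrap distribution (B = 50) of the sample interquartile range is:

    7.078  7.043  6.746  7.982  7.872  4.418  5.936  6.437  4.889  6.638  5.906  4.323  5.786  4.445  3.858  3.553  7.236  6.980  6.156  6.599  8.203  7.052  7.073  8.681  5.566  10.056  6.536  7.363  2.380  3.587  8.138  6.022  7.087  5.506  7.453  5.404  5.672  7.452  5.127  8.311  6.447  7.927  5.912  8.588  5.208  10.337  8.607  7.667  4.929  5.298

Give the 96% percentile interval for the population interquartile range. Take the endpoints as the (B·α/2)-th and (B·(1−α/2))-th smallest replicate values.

Sorted replicates: 2.380, 3.553, 3.587, 3.858, 4.323, 4.418, 4.445, 4.889, 4.929, 5.127, 5.208, 5.298, 5.404, 5.506, 5.566, 5.672, 5.786, 5.906, 5.912, 5.936, 6.022, 6.156, 6.437, 6.447, 6.536, 6.599, 6.638, 6.746, 6.980, 7.043, 7.052, 7.073, 7.078, 7.087, 7.236, 7.363, 7.452, 7.453, 7.667, 7.872, 7.927, 7.982, 8.138, 8.203, 8.311, 8.588, 8.607, 8.681, 10.056, 10.337
α = 0.04; lower rank = 50 × 0.020 = 1; upper rank = 50 × 0.980 = 49.
The 1st smallest replicate is 2.380; the 49th is 10.056.

(2.380, 10.056)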